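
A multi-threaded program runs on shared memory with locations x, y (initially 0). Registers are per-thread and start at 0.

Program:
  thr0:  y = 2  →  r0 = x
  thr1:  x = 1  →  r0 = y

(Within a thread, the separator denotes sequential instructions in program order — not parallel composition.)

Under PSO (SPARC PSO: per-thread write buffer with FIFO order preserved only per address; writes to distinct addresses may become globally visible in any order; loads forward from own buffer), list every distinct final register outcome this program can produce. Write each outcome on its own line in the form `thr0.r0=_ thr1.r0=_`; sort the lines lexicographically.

outcome vector order: (thr0.r0,thr1.r0)
|PSO outcomes| = 4

thr0.r0=0 thr1.r0=0
thr0.r0=0 thr1.r0=2
thr0.r0=1 thr1.r0=0
thr0.r0=1 thr1.r0=2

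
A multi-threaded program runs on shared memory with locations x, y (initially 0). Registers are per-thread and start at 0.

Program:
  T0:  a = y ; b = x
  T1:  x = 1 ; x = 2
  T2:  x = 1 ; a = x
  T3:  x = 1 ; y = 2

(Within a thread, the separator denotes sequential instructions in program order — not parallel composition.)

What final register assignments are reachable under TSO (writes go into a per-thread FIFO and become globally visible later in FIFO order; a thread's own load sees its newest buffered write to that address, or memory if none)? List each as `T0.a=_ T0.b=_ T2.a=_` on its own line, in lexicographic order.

outcome vector order: (T0.a,T0.b,T2.a)
|TSO outcomes| = 10

T0.a=0 T0.b=0 T2.a=1
T0.a=0 T0.b=0 T2.a=2
T0.a=0 T0.b=1 T2.a=1
T0.a=0 T0.b=1 T2.a=2
T0.a=0 T0.b=2 T2.a=1
T0.a=0 T0.b=2 T2.a=2
T0.a=2 T0.b=1 T2.a=1
T0.a=2 T0.b=1 T2.a=2
T0.a=2 T0.b=2 T2.a=1
T0.a=2 T0.b=2 T2.a=2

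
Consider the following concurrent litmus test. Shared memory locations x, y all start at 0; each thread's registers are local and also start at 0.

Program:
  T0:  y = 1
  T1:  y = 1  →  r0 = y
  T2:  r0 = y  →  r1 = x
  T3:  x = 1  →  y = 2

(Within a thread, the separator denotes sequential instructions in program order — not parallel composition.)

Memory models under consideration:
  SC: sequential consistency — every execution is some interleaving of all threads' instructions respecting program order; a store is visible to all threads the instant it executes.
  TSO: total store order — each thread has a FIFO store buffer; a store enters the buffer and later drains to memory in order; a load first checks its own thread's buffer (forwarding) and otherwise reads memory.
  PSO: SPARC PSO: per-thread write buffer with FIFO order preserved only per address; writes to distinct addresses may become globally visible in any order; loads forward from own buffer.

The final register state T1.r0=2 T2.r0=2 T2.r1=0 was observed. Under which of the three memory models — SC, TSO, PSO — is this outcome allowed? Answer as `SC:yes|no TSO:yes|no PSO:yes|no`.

SC:no TSO:no PSO:yes

outcome vector order: (T1.r0,T2.r0,T2.r1)
SC (10): 1/0/0, 1/0/1, 1/1/0, 1/1/1, 1/2/1, 2/0/0, 2/0/1, 2/1/0, 2/1/1, 2/2/1
TSO (10): 1/0/0, 1/0/1, 1/1/0, 1/1/1, 1/2/1, 2/0/0, 2/0/1, 2/1/0, 2/1/1, 2/2/1
PSO (12): 1/0/0, 1/0/1, 1/1/0, 1/1/1, 1/2/0, 1/2/1, 2/0/0, 2/0/1, 2/1/0, 2/1/1, 2/2/0, 2/2/1
target 2/2/0 ∈ {PSO}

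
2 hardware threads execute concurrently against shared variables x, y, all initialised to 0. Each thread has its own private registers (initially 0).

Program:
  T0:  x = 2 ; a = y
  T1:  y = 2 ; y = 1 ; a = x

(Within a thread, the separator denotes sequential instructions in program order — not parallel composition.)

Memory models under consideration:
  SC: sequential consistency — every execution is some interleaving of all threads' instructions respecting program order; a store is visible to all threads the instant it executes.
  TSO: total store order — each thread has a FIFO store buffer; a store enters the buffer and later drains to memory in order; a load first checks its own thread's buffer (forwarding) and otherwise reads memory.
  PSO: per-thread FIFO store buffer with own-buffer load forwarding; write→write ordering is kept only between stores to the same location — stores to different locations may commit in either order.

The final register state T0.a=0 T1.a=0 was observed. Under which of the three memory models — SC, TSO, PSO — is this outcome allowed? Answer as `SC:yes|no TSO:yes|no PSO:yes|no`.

outcome vector order: (T0.a,T1.a)
under SC → <0 2>; <1 0>; <1 2>; <2 2>
under TSO → <0 0>; <0 2>; <1 0>; <1 2>; <2 0>; <2 2>
under PSO → <0 0>; <0 2>; <1 0>; <1 2>; <2 0>; <2 2>
target <0 0> ∈ {TSO,PSO}

SC:no TSO:yes PSO:yes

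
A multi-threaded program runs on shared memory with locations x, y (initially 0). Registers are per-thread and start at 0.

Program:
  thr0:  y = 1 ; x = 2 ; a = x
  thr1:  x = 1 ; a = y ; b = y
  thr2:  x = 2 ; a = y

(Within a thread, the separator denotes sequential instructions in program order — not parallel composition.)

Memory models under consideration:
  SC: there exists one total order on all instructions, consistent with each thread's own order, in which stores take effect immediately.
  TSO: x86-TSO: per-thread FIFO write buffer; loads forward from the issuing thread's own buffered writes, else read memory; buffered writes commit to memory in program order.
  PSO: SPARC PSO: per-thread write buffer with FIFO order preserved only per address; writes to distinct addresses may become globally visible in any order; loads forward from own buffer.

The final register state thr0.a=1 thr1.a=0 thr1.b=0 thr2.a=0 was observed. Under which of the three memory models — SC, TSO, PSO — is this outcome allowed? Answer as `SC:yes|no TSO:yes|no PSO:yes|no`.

SC:no TSO:yes PSO:yes

outcome vector order: (thr0.a,thr1.a,thr1.b,thr2.a)
SC (8): 1110 1111 2000 2001 2010 2011 2110 2111
TSO (12): 1000 1001 1010 1011 1110 1111 2000 2001 2010 2011 2110 2111
PSO (12): 1000 1001 1010 1011 1110 1111 2000 2001 2010 2011 2110 2111
target 1000 ∈ {TSO,PSO}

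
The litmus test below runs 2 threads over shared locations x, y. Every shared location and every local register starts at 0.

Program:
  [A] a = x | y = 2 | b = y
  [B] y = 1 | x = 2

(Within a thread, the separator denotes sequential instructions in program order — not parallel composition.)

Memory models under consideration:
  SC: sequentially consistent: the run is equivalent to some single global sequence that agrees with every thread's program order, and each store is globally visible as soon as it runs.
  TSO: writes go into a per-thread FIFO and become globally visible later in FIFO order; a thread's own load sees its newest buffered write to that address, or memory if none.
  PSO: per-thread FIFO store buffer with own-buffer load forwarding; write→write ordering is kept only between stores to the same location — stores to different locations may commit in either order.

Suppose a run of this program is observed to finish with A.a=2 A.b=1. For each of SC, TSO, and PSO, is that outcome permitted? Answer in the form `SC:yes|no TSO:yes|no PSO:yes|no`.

outcome vector order: (A.a,A.b)
under SC → (0,1), (0,2), (2,2)
under TSO → (0,1), (0,2), (2,2)
under PSO → (0,1), (0,2), (2,1), (2,2)
target (2,1) ∈ {PSO}

SC:no TSO:no PSO:yes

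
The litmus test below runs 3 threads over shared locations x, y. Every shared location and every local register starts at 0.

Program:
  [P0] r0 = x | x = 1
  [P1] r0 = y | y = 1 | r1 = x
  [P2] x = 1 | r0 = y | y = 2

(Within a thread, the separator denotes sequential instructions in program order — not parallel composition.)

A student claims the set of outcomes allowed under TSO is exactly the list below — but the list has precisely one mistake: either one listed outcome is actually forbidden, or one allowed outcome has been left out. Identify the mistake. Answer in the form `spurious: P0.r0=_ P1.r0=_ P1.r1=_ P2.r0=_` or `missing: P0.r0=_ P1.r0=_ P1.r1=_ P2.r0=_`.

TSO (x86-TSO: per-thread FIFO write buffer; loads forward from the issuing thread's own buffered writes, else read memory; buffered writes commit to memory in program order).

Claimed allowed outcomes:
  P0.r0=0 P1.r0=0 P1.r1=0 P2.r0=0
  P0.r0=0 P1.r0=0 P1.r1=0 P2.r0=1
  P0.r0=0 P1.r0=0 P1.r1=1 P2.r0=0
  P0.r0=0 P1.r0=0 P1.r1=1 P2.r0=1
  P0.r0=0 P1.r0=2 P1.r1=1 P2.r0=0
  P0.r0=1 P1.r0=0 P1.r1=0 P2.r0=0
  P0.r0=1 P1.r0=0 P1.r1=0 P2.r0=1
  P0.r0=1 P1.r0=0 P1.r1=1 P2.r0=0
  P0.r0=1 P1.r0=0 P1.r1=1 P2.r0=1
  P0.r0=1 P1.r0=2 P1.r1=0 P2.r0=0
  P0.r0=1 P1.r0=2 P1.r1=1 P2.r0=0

spurious: P0.r0=1 P1.r0=2 P1.r1=0 P2.r0=0

outcome vector order: (P0.r0,P1.r0,P1.r1,P2.r0)
TSO: 10 outcomes — {0/0/0/0, 0/0/0/1, 0/0/1/0, 0/0/1/1, 0/2/1/0, 1/0/0/0, 1/0/0/1, 1/0/1/0, 1/0/1/1, 1/2/1/0}
claimed∖TSO = {1/2/0/0}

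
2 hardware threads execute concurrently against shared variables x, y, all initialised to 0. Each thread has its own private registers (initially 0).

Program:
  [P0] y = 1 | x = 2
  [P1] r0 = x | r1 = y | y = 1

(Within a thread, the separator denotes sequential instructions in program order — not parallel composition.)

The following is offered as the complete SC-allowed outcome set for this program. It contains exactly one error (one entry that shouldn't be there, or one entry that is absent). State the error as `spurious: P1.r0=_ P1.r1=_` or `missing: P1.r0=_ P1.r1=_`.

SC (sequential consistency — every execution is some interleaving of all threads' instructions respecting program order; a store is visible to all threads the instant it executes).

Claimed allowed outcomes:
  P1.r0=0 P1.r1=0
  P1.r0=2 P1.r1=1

outcome vector order: (P1.r0,P1.r1)
[SC] allowed = {00 01 21}
SC∖claimed = {01}

missing: P1.r0=0 P1.r1=1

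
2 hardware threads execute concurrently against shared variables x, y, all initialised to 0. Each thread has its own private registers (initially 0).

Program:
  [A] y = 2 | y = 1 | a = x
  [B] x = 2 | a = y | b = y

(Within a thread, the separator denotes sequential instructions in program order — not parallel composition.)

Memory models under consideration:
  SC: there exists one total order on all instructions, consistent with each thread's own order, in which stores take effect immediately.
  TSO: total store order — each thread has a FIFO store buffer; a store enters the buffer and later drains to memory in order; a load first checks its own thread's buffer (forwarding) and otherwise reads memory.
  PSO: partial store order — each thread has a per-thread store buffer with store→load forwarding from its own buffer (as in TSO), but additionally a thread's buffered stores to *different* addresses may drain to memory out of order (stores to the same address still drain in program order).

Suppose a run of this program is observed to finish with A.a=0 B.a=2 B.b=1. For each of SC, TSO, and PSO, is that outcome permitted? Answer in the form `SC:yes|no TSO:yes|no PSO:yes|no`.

outcome vector order: (A.a,B.a,B.b)
under SC → 0/1/1, 2/0/0, 2/0/1, 2/0/2, 2/1/1, 2/2/1, 2/2/2
under TSO → 0/0/0, 0/0/1, 0/0/2, 0/1/1, 0/2/1, 0/2/2, 2/0/0, 2/0/1, 2/0/2, 2/1/1, 2/2/1, 2/2/2
under PSO → 0/0/0, 0/0/1, 0/0/2, 0/1/1, 0/2/1, 0/2/2, 2/0/0, 2/0/1, 2/0/2, 2/1/1, 2/2/1, 2/2/2
target 0/2/1 ∈ {TSO,PSO}

SC:no TSO:yes PSO:yes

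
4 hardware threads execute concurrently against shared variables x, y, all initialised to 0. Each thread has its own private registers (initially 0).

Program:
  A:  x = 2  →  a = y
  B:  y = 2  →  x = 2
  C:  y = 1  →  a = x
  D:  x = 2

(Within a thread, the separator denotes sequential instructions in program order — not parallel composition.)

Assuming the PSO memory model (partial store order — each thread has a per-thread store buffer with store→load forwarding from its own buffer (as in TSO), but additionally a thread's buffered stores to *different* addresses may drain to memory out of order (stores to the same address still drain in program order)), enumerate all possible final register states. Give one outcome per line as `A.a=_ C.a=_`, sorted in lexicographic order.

A.a=0 C.a=0
A.a=0 C.a=2
A.a=1 C.a=0
A.a=1 C.a=2
A.a=2 C.a=0
A.a=2 C.a=2

outcome vector order: (A.a,C.a)
|PSO outcomes| = 6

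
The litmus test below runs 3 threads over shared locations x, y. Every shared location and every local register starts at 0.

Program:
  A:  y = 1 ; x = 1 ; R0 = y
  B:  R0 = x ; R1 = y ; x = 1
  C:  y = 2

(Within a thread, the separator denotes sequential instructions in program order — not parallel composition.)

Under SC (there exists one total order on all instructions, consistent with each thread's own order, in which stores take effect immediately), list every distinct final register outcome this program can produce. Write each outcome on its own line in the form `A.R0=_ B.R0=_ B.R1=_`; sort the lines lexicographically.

A.R0=1 B.R0=0 B.R1=0
A.R0=1 B.R0=0 B.R1=1
A.R0=1 B.R0=0 B.R1=2
A.R0=1 B.R0=1 B.R1=1
A.R0=1 B.R0=1 B.R1=2
A.R0=2 B.R0=0 B.R1=0
A.R0=2 B.R0=0 B.R1=1
A.R0=2 B.R0=0 B.R1=2
A.R0=2 B.R0=1 B.R1=1
A.R0=2 B.R0=1 B.R1=2

outcome vector order: (A.R0,B.R0,B.R1)
|SC outcomes| = 10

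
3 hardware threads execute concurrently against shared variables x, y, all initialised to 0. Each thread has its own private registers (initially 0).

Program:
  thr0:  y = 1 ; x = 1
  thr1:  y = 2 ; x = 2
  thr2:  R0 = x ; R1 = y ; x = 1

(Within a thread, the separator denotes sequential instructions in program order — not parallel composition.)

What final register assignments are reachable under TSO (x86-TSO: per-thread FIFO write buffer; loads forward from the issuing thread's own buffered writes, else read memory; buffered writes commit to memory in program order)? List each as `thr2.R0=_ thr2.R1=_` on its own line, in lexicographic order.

thr2.R0=0 thr2.R1=0
thr2.R0=0 thr2.R1=1
thr2.R0=0 thr2.R1=2
thr2.R0=1 thr2.R1=1
thr2.R0=1 thr2.R1=2
thr2.R0=2 thr2.R1=1
thr2.R0=2 thr2.R1=2

outcome vector order: (thr2.R0,thr2.R1)
|TSO outcomes| = 7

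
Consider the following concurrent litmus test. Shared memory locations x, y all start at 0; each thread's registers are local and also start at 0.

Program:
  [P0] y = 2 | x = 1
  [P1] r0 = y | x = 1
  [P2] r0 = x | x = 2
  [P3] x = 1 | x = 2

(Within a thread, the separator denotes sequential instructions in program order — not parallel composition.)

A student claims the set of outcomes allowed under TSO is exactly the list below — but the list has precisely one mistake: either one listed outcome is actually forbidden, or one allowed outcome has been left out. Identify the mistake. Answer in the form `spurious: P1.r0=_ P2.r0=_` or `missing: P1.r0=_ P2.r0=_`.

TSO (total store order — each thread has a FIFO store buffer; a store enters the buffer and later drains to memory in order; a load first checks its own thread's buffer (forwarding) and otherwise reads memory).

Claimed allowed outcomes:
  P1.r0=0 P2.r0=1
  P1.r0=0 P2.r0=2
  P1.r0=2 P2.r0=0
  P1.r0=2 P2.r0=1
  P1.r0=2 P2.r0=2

outcome vector order: (P1.r0,P2.r0)
TSO (6): 0/0 0/1 0/2 2/0 2/1 2/2
TSO∖claimed = {0/0}

missing: P1.r0=0 P2.r0=0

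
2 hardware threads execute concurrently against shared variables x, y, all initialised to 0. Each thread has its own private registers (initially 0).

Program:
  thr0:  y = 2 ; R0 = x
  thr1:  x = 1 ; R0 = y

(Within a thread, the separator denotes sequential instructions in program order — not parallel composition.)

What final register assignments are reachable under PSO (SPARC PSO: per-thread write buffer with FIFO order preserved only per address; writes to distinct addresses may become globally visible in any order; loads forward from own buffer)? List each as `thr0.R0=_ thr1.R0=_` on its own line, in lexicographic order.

thr0.R0=0 thr1.R0=0
thr0.R0=0 thr1.R0=2
thr0.R0=1 thr1.R0=0
thr0.R0=1 thr1.R0=2

outcome vector order: (thr0.R0,thr1.R0)
|PSO outcomes| = 4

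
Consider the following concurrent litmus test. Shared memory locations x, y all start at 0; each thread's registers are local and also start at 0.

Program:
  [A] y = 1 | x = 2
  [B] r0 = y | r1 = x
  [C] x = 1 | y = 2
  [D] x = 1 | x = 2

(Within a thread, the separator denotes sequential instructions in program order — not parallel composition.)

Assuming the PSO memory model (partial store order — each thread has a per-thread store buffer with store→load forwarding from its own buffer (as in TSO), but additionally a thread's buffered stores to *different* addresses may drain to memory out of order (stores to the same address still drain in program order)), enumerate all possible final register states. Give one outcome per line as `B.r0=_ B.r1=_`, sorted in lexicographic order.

B.r0=0 B.r1=0
B.r0=0 B.r1=1
B.r0=0 B.r1=2
B.r0=1 B.r1=0
B.r0=1 B.r1=1
B.r0=1 B.r1=2
B.r0=2 B.r1=0
B.r0=2 B.r1=1
B.r0=2 B.r1=2

outcome vector order: (B.r0,B.r1)
|PSO outcomes| = 9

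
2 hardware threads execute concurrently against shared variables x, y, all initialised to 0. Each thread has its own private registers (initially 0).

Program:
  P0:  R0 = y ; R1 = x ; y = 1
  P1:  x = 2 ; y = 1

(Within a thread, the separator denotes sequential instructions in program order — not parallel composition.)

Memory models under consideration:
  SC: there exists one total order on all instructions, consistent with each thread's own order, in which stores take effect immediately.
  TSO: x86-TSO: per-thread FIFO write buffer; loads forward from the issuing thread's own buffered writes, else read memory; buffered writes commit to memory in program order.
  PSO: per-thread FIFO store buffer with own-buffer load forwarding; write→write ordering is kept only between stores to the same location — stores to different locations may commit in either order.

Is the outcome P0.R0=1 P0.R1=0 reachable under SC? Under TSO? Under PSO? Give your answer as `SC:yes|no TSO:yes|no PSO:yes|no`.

SC:no TSO:no PSO:yes

outcome vector order: (P0.R0,P0.R1)
SC: 3 outcomes — {<0 0>; <0 2>; <1 2>}
TSO: 3 outcomes — {<0 0>; <0 2>; <1 2>}
PSO: 4 outcomes — {<0 0>; <0 2>; <1 0>; <1 2>}
target <1 0> ∈ {PSO}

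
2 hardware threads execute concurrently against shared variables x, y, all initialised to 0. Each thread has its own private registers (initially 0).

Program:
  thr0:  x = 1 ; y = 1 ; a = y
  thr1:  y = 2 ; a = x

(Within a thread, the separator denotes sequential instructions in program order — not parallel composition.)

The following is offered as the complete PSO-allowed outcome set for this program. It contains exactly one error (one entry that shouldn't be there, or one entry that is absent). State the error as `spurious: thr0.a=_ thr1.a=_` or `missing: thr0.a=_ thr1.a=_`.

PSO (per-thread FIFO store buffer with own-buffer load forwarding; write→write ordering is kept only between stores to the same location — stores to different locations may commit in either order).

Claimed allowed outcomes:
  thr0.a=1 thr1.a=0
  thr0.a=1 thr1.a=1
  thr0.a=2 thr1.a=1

outcome vector order: (thr0.a,thr1.a)
under PSO → (1,0), (1,1), (2,0), (2,1)
PSO∖claimed = {(2,0)}

missing: thr0.a=2 thr1.a=0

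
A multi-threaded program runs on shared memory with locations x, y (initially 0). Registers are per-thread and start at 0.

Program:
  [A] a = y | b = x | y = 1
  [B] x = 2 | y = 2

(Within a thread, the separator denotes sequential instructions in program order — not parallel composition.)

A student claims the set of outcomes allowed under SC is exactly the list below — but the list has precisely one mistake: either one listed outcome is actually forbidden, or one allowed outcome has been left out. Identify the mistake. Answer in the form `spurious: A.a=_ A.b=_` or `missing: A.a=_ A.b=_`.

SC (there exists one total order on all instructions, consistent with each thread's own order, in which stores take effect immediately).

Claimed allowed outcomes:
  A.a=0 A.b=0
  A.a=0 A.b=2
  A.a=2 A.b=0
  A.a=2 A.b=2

outcome vector order: (A.a,A.b)
[SC] allowed = {0/0 0/2 2/2}
claimed∖SC = {2/0}

spurious: A.a=2 A.b=0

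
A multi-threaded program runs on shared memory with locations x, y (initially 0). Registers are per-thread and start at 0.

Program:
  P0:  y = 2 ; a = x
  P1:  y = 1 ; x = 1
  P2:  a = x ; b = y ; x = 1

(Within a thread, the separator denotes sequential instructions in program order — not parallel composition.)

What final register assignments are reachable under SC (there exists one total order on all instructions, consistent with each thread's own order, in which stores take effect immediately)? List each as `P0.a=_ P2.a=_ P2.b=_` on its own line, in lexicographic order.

outcome vector order: (P0.a,P2.a,P2.b)
|SC outcomes| = 10

P0.a=0 P2.a=0 P2.b=0
P0.a=0 P2.a=0 P2.b=1
P0.a=0 P2.a=0 P2.b=2
P0.a=0 P2.a=1 P2.b=1
P0.a=0 P2.a=1 P2.b=2
P0.a=1 P2.a=0 P2.b=0
P0.a=1 P2.a=0 P2.b=1
P0.a=1 P2.a=0 P2.b=2
P0.a=1 P2.a=1 P2.b=1
P0.a=1 P2.a=1 P2.b=2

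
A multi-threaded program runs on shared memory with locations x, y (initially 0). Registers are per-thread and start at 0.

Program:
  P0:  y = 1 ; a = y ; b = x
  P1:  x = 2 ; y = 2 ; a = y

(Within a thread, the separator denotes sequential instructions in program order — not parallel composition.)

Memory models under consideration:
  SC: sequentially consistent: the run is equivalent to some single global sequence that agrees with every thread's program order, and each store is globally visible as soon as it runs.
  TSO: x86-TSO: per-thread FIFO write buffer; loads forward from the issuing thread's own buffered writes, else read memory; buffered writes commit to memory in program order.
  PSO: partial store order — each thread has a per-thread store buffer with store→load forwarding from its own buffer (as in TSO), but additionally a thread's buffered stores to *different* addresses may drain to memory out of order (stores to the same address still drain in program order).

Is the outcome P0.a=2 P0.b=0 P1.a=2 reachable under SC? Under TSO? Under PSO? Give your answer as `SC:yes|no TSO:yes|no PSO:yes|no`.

SC:no TSO:no PSO:yes

outcome vector order: (P0.a,P0.b,P1.a)
[SC] allowed = {1/0/2; 1/2/1; 1/2/2; 2/2/2}
[TSO] allowed = {1/0/1; 1/0/2; 1/2/1; 1/2/2; 2/2/2}
[PSO] allowed = {1/0/1; 1/0/2; 1/2/1; 1/2/2; 2/0/2; 2/2/2}
target 2/0/2 ∈ {PSO}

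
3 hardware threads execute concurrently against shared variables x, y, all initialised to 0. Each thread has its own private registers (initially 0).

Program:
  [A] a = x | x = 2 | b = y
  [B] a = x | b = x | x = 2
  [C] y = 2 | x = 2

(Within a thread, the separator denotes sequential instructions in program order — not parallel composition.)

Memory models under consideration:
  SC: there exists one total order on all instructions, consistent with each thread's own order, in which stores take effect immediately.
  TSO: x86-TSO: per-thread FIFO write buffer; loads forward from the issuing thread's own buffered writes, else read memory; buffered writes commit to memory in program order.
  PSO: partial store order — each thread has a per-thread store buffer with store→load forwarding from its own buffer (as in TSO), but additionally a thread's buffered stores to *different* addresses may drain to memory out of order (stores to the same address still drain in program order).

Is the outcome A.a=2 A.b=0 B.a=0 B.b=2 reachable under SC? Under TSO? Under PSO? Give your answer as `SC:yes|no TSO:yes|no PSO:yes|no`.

outcome vector order: (A.a,A.b,B.a,B.b)
under SC → 0/0/0/0; 0/0/0/2; 0/0/2/2; 0/2/0/0; 0/2/0/2; 0/2/2/2; 2/0/0/0; 2/2/0/0; 2/2/0/2; 2/2/2/2
under TSO → 0/0/0/0; 0/0/0/2; 0/0/2/2; 0/2/0/0; 0/2/0/2; 0/2/2/2; 2/0/0/0; 2/2/0/0; 2/2/0/2; 2/2/2/2
under PSO → 0/0/0/0; 0/0/0/2; 0/0/2/2; 0/2/0/0; 0/2/0/2; 0/2/2/2; 2/0/0/0; 2/0/0/2; 2/0/2/2; 2/2/0/0; 2/2/0/2; 2/2/2/2
target 2/0/0/2 ∈ {PSO}

SC:no TSO:no PSO:yes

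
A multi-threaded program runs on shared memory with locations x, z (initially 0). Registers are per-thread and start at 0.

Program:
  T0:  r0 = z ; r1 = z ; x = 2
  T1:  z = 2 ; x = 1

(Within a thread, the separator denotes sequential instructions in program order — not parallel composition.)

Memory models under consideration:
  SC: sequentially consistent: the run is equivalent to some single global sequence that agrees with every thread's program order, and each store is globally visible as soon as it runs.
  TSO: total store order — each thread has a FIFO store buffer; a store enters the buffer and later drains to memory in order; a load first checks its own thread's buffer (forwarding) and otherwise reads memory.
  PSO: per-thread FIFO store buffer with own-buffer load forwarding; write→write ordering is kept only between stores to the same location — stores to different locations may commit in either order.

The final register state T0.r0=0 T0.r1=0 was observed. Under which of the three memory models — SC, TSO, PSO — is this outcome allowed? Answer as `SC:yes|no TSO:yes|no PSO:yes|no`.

SC:yes TSO:yes PSO:yes

outcome vector order: (T0.r0,T0.r1)
under SC → (0,0) (0,2) (2,2)
under TSO → (0,0) (0,2) (2,2)
under PSO → (0,0) (0,2) (2,2)
target (0,0) ∈ {SC,TSO,PSO}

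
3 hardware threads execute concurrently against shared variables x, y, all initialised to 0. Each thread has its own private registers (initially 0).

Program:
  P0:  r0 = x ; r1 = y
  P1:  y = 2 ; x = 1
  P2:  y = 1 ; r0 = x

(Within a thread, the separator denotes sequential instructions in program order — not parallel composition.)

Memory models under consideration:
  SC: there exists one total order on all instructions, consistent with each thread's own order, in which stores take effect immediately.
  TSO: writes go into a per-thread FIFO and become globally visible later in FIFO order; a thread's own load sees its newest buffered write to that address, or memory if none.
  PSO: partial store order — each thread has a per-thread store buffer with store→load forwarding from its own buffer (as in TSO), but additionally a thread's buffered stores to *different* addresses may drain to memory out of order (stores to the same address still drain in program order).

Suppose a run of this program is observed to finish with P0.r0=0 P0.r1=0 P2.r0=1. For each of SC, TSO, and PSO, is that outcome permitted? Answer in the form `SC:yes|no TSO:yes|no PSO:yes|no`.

SC:yes TSO:yes PSO:yes

outcome vector order: (P0.r0,P0.r1,P2.r0)
under SC → 0/0/0; 0/0/1; 0/1/0; 0/1/1; 0/2/0; 0/2/1; 1/1/0; 1/1/1; 1/2/0; 1/2/1
under TSO → 0/0/0; 0/0/1; 0/1/0; 0/1/1; 0/2/0; 0/2/1; 1/1/0; 1/1/1; 1/2/0; 1/2/1
under PSO → 0/0/0; 0/0/1; 0/1/0; 0/1/1; 0/2/0; 0/2/1; 1/0/0; 1/0/1; 1/1/0; 1/1/1; 1/2/0; 1/2/1
target 0/0/1 ∈ {SC,TSO,PSO}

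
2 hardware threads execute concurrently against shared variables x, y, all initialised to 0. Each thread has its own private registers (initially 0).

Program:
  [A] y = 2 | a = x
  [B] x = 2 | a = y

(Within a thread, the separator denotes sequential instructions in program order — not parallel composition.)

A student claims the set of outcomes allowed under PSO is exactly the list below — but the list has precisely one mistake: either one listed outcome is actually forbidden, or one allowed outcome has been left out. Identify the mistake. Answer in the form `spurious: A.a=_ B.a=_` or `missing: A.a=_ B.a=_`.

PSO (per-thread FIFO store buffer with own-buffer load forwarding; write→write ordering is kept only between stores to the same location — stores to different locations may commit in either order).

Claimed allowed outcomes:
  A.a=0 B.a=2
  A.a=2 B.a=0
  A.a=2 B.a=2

missing: A.a=0 B.a=0

outcome vector order: (A.a,B.a)
[PSO] allowed = {0/0 0/2 2/0 2/2}
PSO∖claimed = {0/0}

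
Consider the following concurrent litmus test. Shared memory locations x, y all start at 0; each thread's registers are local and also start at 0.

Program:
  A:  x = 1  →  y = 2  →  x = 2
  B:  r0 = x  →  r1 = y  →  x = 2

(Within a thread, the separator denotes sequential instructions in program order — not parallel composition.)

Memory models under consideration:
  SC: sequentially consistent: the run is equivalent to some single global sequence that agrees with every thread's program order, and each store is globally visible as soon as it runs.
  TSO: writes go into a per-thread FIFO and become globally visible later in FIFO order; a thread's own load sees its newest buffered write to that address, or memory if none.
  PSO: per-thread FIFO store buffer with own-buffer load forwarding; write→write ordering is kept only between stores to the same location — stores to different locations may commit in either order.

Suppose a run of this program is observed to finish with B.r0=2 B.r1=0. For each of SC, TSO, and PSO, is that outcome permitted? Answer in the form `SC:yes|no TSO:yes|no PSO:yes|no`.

outcome vector order: (B.r0,B.r1)
[SC] allowed = {00, 02, 10, 12, 22}
[TSO] allowed = {00, 02, 10, 12, 22}
[PSO] allowed = {00, 02, 10, 12, 20, 22}
target 20 ∈ {PSO}

SC:no TSO:no PSO:yes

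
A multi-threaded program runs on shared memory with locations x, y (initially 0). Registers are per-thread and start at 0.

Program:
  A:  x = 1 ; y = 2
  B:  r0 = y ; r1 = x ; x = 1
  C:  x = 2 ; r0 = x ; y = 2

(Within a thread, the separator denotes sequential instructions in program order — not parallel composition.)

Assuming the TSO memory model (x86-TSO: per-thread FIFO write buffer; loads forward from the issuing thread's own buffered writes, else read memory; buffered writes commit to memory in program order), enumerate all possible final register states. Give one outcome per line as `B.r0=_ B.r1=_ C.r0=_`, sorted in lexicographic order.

outcome vector order: (B.r0,B.r1,C.r0)
|TSO outcomes| = 10

B.r0=0 B.r1=0 C.r0=1
B.r0=0 B.r1=0 C.r0=2
B.r0=0 B.r1=1 C.r0=1
B.r0=0 B.r1=1 C.r0=2
B.r0=0 B.r1=2 C.r0=1
B.r0=0 B.r1=2 C.r0=2
B.r0=2 B.r1=1 C.r0=1
B.r0=2 B.r1=1 C.r0=2
B.r0=2 B.r1=2 C.r0=1
B.r0=2 B.r1=2 C.r0=2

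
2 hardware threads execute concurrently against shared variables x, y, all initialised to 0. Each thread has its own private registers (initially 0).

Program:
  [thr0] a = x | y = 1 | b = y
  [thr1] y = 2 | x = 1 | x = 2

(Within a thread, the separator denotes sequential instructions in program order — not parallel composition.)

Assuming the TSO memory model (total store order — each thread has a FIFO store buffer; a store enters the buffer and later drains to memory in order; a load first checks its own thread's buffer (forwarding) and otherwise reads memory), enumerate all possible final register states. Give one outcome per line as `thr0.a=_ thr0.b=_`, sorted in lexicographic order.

thr0.a=0 thr0.b=1
thr0.a=0 thr0.b=2
thr0.a=1 thr0.b=1
thr0.a=2 thr0.b=1

outcome vector order: (thr0.a,thr0.b)
|TSO outcomes| = 4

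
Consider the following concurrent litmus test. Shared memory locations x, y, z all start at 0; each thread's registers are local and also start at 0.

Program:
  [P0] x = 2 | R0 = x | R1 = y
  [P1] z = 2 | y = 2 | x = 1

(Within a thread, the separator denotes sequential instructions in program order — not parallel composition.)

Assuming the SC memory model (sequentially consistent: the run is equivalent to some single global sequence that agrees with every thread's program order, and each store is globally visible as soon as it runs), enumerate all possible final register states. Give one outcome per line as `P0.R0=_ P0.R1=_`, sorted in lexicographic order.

outcome vector order: (P0.R0,P0.R1)
|SC outcomes| = 3

P0.R0=1 P0.R1=2
P0.R0=2 P0.R1=0
P0.R0=2 P0.R1=2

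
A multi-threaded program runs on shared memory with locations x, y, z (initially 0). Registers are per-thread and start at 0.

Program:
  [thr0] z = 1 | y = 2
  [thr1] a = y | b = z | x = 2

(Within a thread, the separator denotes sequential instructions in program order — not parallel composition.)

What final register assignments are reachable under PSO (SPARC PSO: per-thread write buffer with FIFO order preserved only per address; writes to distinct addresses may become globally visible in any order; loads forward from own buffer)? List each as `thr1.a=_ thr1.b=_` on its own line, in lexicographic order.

thr1.a=0 thr1.b=0
thr1.a=0 thr1.b=1
thr1.a=2 thr1.b=0
thr1.a=2 thr1.b=1

outcome vector order: (thr1.a,thr1.b)
|PSO outcomes| = 4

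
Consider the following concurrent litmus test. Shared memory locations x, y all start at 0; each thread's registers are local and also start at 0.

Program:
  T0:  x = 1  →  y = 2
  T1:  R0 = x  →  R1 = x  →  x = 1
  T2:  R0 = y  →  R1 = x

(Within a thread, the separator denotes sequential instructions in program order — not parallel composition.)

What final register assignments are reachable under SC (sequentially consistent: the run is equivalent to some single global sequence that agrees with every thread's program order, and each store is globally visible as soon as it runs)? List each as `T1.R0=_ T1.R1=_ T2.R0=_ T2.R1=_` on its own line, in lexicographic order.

outcome vector order: (T1.R0,T1.R1,T2.R0,T2.R1)
|SC outcomes| = 9

T1.R0=0 T1.R1=0 T2.R0=0 T2.R1=0
T1.R0=0 T1.R1=0 T2.R0=0 T2.R1=1
T1.R0=0 T1.R1=0 T2.R0=2 T2.R1=1
T1.R0=0 T1.R1=1 T2.R0=0 T2.R1=0
T1.R0=0 T1.R1=1 T2.R0=0 T2.R1=1
T1.R0=0 T1.R1=1 T2.R0=2 T2.R1=1
T1.R0=1 T1.R1=1 T2.R0=0 T2.R1=0
T1.R0=1 T1.R1=1 T2.R0=0 T2.R1=1
T1.R0=1 T1.R1=1 T2.R0=2 T2.R1=1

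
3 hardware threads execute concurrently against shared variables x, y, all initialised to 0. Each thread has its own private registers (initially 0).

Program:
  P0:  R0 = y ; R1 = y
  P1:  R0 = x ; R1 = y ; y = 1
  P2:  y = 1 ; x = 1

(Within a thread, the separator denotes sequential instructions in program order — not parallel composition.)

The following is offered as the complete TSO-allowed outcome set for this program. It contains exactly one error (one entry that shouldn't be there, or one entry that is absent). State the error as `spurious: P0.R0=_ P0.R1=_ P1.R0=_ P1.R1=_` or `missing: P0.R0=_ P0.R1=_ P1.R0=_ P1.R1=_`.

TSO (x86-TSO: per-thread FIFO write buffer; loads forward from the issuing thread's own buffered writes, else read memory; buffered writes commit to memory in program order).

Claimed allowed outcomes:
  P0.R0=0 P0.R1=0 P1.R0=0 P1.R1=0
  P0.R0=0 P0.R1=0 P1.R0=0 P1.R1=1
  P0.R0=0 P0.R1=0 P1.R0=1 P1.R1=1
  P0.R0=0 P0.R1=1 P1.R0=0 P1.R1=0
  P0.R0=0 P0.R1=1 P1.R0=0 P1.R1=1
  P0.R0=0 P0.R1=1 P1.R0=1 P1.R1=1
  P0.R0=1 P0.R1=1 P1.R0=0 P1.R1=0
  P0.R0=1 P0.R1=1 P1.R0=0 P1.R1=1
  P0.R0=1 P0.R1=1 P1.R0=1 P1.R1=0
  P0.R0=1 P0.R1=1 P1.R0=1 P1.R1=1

spurious: P0.R0=1 P0.R1=1 P1.R0=1 P1.R1=0

outcome vector order: (P0.R0,P0.R1,P1.R0,P1.R1)
TSO: 9 outcomes — {<0 0 0 0> <0 0 0 1> <0 0 1 1> <0 1 0 0> <0 1 0 1> <0 1 1 1> <1 1 0 0> <1 1 0 1> <1 1 1 1>}
claimed∖TSO = {<1 1 1 0>}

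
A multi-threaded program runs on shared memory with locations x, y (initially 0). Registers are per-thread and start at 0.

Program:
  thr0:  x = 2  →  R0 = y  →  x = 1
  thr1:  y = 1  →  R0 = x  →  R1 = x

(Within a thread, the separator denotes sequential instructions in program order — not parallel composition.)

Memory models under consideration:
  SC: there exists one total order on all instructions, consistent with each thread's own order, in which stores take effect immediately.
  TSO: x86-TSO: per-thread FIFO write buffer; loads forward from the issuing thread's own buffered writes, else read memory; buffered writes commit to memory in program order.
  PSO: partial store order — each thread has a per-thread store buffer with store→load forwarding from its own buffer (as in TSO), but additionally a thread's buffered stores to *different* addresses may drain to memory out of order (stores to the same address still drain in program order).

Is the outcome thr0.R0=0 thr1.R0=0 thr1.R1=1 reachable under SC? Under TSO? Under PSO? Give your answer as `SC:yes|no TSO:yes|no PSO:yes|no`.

outcome vector order: (thr0.R0,thr1.R0,thr1.R1)
SC (9): <0 1 1>, <0 2 1>, <0 2 2>, <1 0 0>, <1 0 1>, <1 0 2>, <1 1 1>, <1 2 1>, <1 2 2>
TSO (12): <0 0 0>, <0 0 1>, <0 0 2>, <0 1 1>, <0 2 1>, <0 2 2>, <1 0 0>, <1 0 1>, <1 0 2>, <1 1 1>, <1 2 1>, <1 2 2>
PSO (12): <0 0 0>, <0 0 1>, <0 0 2>, <0 1 1>, <0 2 1>, <0 2 2>, <1 0 0>, <1 0 1>, <1 0 2>, <1 1 1>, <1 2 1>, <1 2 2>
target <0 0 1> ∈ {TSO,PSO}

SC:no TSO:yes PSO:yes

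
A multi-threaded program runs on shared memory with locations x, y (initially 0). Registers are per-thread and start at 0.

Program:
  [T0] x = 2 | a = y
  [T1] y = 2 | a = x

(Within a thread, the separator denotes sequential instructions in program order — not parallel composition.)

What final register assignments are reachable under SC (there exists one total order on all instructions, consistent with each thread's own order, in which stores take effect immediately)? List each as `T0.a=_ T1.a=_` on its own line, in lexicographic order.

T0.a=0 T1.a=2
T0.a=2 T1.a=0
T0.a=2 T1.a=2

outcome vector order: (T0.a,T1.a)
|SC outcomes| = 3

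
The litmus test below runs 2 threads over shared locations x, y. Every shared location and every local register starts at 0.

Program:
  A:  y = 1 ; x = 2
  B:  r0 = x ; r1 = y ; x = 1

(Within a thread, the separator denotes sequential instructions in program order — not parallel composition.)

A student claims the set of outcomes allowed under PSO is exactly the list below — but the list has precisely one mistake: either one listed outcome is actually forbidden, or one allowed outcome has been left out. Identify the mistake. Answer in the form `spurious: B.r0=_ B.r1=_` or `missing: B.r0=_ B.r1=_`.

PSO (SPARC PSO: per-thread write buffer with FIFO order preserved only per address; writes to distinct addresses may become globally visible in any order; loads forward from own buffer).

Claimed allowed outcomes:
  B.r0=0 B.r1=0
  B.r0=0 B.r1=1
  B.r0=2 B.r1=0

outcome vector order: (B.r0,B.r1)
PSO (4): 0/0; 0/1; 2/0; 2/1
PSO∖claimed = {2/1}

missing: B.r0=2 B.r1=1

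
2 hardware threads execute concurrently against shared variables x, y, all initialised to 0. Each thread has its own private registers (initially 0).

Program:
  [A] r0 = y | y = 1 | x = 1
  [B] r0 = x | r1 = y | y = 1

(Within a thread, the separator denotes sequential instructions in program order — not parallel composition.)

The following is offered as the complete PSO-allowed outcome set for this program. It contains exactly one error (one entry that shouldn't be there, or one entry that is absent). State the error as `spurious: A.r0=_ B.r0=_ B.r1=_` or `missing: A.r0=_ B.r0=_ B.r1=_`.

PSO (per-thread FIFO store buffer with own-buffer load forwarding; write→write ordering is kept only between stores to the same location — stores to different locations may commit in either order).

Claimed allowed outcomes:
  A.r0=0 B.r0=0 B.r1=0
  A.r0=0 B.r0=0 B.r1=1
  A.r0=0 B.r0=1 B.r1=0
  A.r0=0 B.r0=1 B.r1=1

missing: A.r0=1 B.r0=0 B.r1=0

outcome vector order: (A.r0,B.r0,B.r1)
under PSO → 000, 001, 010, 011, 100
PSO∖claimed = {100}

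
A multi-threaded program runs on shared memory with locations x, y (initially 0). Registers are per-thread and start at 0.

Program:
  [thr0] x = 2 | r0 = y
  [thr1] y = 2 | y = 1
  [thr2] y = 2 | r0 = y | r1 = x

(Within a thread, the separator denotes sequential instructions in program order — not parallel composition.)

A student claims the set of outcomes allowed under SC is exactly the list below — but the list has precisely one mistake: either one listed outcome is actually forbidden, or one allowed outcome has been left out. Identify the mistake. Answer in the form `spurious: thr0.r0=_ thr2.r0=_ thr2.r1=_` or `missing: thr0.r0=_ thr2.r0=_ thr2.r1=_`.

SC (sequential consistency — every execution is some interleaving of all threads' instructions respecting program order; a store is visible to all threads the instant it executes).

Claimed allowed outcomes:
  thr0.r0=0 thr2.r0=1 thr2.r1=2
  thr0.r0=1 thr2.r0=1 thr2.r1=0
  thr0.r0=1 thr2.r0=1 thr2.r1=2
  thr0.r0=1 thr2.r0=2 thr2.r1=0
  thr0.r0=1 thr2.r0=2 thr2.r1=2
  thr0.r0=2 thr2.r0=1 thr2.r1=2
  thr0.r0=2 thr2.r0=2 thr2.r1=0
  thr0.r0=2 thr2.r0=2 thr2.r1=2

outcome vector order: (thr0.r0,thr2.r0,thr2.r1)
SC (9): (0,1,2); (0,2,2); (1,1,0); (1,1,2); (1,2,0); (1,2,2); (2,1,2); (2,2,0); (2,2,2)
SC∖claimed = {(0,2,2)}

missing: thr0.r0=0 thr2.r0=2 thr2.r1=2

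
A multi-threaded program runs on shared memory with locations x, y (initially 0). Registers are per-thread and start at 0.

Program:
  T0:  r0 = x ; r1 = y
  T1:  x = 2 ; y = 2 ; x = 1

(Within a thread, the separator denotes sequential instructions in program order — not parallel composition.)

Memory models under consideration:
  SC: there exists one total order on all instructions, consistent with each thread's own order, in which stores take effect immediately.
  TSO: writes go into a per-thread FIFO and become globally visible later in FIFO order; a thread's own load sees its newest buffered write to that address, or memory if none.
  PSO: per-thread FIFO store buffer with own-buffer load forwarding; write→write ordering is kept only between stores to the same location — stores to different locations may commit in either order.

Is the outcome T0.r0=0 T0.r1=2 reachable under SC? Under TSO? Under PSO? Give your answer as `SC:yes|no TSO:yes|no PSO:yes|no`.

outcome vector order: (T0.r0,T0.r1)
under SC → 00 02 12 20 22
under TSO → 00 02 12 20 22
under PSO → 00 02 10 12 20 22
target 02 ∈ {SC,TSO,PSO}

SC:yes TSO:yes PSO:yes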